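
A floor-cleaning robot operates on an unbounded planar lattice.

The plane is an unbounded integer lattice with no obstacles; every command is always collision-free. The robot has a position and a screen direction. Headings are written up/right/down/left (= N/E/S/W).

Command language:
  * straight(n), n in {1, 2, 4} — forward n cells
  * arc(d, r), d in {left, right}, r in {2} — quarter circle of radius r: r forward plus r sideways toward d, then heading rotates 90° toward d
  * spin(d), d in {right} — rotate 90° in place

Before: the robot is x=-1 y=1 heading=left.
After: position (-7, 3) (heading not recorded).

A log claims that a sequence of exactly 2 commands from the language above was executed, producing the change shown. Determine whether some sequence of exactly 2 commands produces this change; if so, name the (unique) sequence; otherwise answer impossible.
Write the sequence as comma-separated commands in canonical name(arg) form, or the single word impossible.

straight(4), arc(right, 2)

key: order matters: swapping straight(4) and arc(right, 2) lands elsewhere
start: x=-1 y=1 heading=left
[1] after straight(4): x=-5 y=1 heading=left
[2] after arc(right, 2): x=-7 y=3 heading=up
all 36 alternatives checked — unique.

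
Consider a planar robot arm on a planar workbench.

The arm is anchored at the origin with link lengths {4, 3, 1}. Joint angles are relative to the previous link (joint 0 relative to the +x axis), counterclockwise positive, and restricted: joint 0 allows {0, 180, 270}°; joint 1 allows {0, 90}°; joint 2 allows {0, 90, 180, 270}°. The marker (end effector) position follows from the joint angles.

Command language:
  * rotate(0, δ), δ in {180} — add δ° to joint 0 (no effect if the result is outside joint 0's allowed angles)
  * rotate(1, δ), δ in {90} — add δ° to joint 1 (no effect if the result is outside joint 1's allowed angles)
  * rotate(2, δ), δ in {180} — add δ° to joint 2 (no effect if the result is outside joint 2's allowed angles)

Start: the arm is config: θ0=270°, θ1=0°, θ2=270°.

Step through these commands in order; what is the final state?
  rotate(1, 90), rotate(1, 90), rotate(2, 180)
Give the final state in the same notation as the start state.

config: θ0=270°, θ1=90°, θ2=90°

initial: config: θ0=270°, θ1=0°, θ2=270°
step 1 (rotate(1, 90)): config: θ0=270°, θ1=90°, θ2=270°
step 2 (rotate(1, 90)): config: θ0=270°, θ1=90°, θ2=270°
step 3 (rotate(2, 180)): config: θ0=270°, θ1=90°, θ2=90°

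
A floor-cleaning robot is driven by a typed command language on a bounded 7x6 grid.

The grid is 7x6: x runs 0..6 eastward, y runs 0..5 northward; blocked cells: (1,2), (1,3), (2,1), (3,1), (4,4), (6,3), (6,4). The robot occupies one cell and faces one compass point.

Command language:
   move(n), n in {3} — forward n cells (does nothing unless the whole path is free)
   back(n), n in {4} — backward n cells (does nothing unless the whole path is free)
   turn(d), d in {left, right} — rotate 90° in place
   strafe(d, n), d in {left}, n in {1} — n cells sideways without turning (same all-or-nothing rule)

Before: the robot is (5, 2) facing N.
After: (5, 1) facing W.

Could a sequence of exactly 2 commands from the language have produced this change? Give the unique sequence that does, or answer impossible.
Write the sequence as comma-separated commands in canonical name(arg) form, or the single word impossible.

key: position moved to (5,1) AND the heading swung to W — translation plus rotation needed
begin: (5, 2) facing N
step 1 (turn(left)): (5, 2) facing W
step 2 (strafe(left, 1)): (5, 1) facing W
uniquely the one of 25 2-step routes that fits.

turn(left), strafe(left, 1)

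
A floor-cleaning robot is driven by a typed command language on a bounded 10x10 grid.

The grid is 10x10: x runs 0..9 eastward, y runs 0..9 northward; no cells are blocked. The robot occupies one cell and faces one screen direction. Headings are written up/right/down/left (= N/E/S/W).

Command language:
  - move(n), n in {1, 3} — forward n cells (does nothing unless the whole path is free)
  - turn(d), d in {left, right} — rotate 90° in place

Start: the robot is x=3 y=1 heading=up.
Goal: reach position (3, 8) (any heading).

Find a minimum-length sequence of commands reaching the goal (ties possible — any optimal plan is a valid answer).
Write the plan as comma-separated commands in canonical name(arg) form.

initial: x=3 y=1 heading=up
step 1 (move(1)): x=3 y=2 heading=up
step 2 (move(3)): x=3 y=5 heading=up
step 3 (move(3)): x=3 y=8 heading=up
no 2-step plan works, so 3 is optimal.

move(1), move(3), move(3)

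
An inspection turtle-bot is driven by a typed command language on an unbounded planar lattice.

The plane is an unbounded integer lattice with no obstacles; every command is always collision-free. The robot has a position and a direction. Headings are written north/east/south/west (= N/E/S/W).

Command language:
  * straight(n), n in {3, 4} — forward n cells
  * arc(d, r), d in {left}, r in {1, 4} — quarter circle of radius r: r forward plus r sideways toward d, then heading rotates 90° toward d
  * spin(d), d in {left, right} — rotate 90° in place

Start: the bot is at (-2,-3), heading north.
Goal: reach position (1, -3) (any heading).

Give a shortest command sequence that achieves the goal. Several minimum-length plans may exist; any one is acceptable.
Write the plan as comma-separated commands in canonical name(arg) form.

from: at (-2,-3), heading north
[1] after spin(right): at (-2,-3), heading east
[2] after straight(3): at (1,-3), heading east
no 1-step plan works, so 2 is optimal.

spin(right), straight(3)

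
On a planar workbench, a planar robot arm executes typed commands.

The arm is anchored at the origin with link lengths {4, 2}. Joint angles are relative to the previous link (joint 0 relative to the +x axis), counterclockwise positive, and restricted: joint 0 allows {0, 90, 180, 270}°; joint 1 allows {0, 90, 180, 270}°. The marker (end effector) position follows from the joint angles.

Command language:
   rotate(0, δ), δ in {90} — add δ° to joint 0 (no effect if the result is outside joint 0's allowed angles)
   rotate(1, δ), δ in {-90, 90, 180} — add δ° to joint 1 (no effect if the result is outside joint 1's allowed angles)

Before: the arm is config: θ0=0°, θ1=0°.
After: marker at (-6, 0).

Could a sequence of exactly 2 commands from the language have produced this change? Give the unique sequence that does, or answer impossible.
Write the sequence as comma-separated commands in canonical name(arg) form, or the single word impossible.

rotate(0, 90), rotate(0, 90)

t0: config: θ0=0°, θ1=0°
[1] after rotate(0, 90): config: θ0=90°, θ1=0°
[2] after rotate(0, 90): config: θ0=180°, θ1=0°
no other 2-command option fits: unique.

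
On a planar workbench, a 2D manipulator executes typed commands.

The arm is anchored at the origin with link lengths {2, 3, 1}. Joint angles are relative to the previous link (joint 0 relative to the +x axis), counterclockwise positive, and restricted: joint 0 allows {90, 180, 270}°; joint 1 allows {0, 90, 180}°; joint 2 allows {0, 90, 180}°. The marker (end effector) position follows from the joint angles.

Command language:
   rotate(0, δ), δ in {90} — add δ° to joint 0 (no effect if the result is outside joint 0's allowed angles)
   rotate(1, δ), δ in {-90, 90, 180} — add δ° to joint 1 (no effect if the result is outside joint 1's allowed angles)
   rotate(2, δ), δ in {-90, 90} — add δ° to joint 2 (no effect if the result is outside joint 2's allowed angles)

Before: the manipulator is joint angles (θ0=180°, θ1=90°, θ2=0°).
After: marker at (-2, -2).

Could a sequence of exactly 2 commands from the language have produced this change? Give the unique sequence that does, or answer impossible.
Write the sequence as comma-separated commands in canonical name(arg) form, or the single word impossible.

start: joint angles (θ0=180°, θ1=90°, θ2=0°)
step 1 (rotate(2, 90)): joint angles (θ0=180°, θ1=90°, θ2=90°)
step 2 (rotate(2, 90)): joint angles (θ0=180°, θ1=90°, θ2=180°)
no other 2-command option fits: unique.

rotate(2, 90), rotate(2, 90)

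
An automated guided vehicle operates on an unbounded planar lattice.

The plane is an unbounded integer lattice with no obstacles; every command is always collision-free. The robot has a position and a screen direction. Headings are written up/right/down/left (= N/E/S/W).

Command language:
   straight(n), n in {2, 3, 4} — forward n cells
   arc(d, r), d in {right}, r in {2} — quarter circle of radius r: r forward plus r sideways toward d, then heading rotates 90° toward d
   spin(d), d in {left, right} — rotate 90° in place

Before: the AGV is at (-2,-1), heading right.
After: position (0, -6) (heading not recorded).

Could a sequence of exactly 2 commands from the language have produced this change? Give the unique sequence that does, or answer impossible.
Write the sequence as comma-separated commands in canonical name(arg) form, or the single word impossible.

key: order matters: swapping arc(right, 2) and straight(3) lands elsewhere
initial: at (-2,-1), heading right
1. arc(right, 2) → at (0,-3), heading down
2. straight(3) → at (0,-6), heading down
no other 2-command option fits: unique.

arc(right, 2), straight(3)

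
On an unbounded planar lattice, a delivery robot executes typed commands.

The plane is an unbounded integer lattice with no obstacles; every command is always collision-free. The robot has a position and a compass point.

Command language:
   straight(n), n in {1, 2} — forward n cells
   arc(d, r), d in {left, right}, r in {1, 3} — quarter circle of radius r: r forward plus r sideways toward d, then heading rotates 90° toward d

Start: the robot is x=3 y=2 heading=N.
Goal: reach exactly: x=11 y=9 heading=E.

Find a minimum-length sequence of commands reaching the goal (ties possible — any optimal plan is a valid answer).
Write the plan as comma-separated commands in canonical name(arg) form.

from: x=3 y=2 heading=N
1. arc(right, 1) → x=4 y=3 heading=E
2. straight(1) → x=5 y=3 heading=E
3. arc(left, 3) → x=8 y=6 heading=N
4. arc(right, 3) → x=11 y=9 heading=E
minimal: 4 command(s), checked below 4.

arc(right, 1), straight(1), arc(left, 3), arc(right, 3)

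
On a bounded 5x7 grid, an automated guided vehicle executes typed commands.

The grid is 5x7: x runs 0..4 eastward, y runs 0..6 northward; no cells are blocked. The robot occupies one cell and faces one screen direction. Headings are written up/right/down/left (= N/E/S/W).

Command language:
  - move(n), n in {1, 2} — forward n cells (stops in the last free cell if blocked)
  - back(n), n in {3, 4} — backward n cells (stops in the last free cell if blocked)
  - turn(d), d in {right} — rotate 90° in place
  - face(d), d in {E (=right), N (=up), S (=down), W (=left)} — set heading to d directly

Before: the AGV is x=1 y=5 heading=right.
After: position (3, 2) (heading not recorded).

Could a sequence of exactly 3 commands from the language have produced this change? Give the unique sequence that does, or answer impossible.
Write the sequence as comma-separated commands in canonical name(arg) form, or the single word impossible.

key: running back(3) before move(2) would end elsewhere — order is forced
t0: x=1 y=5 heading=right
1. move(2) → x=3 y=5 heading=right
2. face(N) → x=3 y=5 heading=up
3. back(3) → x=3 y=2 heading=up
no other 3-command option fits: unique.

move(2), face(N), back(3)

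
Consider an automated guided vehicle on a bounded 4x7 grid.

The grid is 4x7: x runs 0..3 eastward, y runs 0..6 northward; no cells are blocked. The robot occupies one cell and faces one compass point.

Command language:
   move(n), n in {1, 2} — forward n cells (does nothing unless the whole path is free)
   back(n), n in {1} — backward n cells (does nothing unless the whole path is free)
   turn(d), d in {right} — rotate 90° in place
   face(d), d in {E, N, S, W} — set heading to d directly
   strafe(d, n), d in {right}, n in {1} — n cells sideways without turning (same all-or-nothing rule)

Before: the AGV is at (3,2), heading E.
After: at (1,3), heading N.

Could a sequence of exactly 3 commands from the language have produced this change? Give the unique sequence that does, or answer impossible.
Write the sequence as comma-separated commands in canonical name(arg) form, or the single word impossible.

impossible

no 3-step route produces this change.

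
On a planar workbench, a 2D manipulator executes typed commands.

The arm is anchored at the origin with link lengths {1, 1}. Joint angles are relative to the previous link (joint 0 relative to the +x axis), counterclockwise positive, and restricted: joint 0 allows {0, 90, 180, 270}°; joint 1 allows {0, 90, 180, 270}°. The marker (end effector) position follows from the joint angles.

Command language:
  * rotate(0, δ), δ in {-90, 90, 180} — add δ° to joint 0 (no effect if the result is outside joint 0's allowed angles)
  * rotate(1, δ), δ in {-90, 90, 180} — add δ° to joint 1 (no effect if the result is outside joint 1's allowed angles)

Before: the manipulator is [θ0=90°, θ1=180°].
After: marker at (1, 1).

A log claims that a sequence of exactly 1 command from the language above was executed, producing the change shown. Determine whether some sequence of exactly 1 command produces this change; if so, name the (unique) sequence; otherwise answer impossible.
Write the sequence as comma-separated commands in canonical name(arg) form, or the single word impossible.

begin: [θ0=90°, θ1=180°]
step 1 (rotate(1, 90)): [θ0=90°, θ1=270°]
all 6 alternatives checked — unique.

rotate(1, 90)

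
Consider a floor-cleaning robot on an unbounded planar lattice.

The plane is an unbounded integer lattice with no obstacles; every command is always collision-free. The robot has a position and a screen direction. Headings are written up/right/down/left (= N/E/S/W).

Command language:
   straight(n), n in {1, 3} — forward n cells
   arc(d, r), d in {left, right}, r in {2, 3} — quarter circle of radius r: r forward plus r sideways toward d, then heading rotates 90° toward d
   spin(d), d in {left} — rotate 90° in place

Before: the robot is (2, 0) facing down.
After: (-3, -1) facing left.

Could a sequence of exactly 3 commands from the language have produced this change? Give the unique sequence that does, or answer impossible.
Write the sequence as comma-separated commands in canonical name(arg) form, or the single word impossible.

key: cell and facing (now W) both changed — the 3 commands mix motion and turning
t0: (2, 0) facing down
step 1 (arc(right, 3)): (-1, -3) facing left
step 2 (arc(right, 2)): (-3, -1) facing up
step 3 (spin(left)): (-3, -1) facing left
no rival 3-sequence matches.

arc(right, 3), arc(right, 2), spin(left)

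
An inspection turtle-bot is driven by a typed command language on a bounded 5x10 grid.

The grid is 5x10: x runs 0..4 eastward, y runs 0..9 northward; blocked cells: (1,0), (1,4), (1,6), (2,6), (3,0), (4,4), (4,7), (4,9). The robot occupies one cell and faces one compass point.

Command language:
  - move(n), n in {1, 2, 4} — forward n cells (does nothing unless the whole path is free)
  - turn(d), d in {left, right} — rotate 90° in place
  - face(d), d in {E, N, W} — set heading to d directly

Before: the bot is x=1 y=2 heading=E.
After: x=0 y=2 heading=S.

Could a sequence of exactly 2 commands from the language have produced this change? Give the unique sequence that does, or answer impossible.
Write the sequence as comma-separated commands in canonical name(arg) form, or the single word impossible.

impossible

no 2-step route produces this change.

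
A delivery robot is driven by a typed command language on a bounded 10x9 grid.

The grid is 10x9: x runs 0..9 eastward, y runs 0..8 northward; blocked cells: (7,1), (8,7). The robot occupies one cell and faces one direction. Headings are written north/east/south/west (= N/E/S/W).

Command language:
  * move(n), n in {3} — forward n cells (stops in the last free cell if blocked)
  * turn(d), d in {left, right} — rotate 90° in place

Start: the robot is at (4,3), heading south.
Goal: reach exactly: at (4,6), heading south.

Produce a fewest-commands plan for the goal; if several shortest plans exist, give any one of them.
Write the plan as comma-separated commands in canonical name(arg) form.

start: at (4,3), heading south
step 1 (turn(right)): at (4,3), heading west
step 2 (turn(right)): at (4,3), heading north
step 3 (move(3)): at (4,6), heading north
step 4 (turn(right)): at (4,6), heading east
step 5 (turn(right)): at (4,6), heading south
minimal: 5 command(s), checked below 5.

turn(right), turn(right), move(3), turn(right), turn(right)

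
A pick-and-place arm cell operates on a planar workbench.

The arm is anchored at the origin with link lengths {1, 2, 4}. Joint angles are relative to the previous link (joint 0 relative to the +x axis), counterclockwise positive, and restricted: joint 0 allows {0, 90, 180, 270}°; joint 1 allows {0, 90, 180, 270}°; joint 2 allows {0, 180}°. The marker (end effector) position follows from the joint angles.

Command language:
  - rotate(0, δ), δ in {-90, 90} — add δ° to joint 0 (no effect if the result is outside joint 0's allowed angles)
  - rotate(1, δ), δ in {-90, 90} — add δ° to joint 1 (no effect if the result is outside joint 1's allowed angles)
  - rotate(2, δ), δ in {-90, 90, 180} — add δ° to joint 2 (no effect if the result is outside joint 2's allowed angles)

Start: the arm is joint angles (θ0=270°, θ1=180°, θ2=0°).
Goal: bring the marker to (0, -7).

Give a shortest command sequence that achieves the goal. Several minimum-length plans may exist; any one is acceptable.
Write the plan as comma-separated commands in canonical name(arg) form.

rotate(1, 90), rotate(1, 90)

start: joint angles (θ0=270°, θ1=180°, θ2=0°)
step 1 (rotate(1, 90)): joint angles (θ0=270°, θ1=270°, θ2=0°)
step 2 (rotate(1, 90)): joint angles (θ0=270°, θ1=0°, θ2=0°)
shorter routes all fall short; 2 is best.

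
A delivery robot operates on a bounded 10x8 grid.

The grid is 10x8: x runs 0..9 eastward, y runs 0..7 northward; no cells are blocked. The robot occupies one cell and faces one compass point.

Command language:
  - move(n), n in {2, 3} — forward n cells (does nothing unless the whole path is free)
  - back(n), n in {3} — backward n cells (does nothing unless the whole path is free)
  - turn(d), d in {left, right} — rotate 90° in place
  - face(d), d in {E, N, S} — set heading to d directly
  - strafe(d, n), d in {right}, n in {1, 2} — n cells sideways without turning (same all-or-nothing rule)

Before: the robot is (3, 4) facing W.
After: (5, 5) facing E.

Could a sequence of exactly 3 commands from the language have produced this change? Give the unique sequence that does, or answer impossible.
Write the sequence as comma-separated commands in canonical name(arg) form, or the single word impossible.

key: cell and facing (now E) both changed — the 3 commands mix motion and turning
from: (3, 4) facing W
step 1 (strafe(right, 1)): (3, 5) facing W
step 2 (face(E)): (3, 5) facing E
step 3 (move(2)): (5, 5) facing E
no rival 3-sequence matches.

strafe(right, 1), face(E), move(2)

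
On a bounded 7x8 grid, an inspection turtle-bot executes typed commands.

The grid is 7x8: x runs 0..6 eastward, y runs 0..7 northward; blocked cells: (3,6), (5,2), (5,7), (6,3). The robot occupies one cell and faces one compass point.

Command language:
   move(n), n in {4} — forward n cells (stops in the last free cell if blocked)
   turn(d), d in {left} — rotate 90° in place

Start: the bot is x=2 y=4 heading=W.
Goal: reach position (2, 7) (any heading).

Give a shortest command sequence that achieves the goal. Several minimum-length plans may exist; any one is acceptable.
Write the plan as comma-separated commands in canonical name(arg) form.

turn(left), turn(left), turn(left), move(4)

start: x=2 y=4 heading=W
[1] after turn(left): x=2 y=4 heading=S
[2] after turn(left): x=2 y=4 heading=E
[3] after turn(left): x=2 y=4 heading=N
[4] after move(4): x=2 y=7 heading=N
no 3-step plan works, so 4 is optimal.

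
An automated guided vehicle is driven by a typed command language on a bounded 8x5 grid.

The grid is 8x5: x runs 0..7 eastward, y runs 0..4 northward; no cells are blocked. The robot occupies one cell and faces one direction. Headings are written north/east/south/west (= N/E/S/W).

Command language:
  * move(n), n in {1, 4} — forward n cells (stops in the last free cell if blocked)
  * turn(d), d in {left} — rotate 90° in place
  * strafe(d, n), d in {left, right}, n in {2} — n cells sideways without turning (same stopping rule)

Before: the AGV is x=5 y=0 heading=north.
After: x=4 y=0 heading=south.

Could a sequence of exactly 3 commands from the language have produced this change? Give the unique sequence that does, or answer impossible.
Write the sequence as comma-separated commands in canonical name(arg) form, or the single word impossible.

turn(left), move(1), turn(left)

key: cell and facing (now S) both changed — the 3 commands mix motion and turning
initial: x=5 y=0 heading=north
step 1 (turn(left)): x=5 y=0 heading=west
step 2 (move(1)): x=4 y=0 heading=west
step 3 (turn(left)): x=4 y=0 heading=south
no other 3-command option fits: unique.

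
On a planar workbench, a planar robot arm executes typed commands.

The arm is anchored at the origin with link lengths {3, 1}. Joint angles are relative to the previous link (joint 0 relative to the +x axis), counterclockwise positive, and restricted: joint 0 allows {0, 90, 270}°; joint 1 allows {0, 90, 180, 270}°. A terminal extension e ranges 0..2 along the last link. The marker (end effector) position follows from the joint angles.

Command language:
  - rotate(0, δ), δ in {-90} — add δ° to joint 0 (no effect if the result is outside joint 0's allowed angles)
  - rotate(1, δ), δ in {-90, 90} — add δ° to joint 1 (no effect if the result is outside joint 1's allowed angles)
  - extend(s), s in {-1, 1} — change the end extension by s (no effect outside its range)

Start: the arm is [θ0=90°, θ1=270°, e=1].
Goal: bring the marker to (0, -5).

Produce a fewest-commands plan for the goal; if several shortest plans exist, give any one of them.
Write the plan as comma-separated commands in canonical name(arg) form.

from: [θ0=90°, θ1=270°, e=1]
step 1 (rotate(1, 90)): [θ0=90°, θ1=0°, e=1]
step 2 (rotate(0, -90)): [θ0=0°, θ1=0°, e=1]
step 3 (rotate(0, -90)): [θ0=270°, θ1=0°, e=1]
minimal: 3 command(s), checked below 3.

rotate(1, 90), rotate(0, -90), rotate(0, -90)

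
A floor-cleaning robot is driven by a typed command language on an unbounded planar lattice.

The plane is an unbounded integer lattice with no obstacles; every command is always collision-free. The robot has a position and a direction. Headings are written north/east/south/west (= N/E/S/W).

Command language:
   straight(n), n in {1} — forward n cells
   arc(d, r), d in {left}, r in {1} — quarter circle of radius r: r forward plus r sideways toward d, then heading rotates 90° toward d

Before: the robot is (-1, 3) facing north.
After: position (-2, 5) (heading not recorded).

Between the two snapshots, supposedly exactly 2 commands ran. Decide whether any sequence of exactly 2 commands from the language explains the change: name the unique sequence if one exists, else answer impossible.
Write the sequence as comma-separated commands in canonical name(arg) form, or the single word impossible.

key: running arc(left, 1) before straight(1) would end elsewhere — order is forced
from: (-1, 3) facing north
[1] after straight(1): (-1, 4) facing north
[2] after arc(left, 1): (-2, 5) facing west
no rival 2-sequence matches.

straight(1), arc(left, 1)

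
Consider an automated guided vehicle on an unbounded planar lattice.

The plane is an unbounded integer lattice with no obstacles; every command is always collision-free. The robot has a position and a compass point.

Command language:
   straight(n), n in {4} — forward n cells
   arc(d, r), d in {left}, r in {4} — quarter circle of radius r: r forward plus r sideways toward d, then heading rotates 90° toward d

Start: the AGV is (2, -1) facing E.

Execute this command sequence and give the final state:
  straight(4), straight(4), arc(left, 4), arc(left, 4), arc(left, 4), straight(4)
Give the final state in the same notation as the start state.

(6, -1) facing S

from: (2, -1) facing E
[1] after straight(4): (6, -1) facing E
[2] after straight(4): (10, -1) facing E
[3] after arc(left, 4): (14, 3) facing N
[4] after arc(left, 4): (10, 7) facing W
[5] after arc(left, 4): (6, 3) facing S
[6] after straight(4): (6, -1) facing S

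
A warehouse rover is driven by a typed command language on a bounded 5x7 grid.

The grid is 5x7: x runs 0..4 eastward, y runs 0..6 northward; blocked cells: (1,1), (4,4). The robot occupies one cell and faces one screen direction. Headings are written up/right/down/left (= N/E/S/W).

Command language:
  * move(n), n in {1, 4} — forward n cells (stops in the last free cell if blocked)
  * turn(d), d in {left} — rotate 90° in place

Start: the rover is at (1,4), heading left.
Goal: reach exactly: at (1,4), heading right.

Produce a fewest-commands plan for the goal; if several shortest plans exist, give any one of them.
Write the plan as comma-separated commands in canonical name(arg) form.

initial: at (1,4), heading left
[1] after turn(left): at (1,4), heading down
[2] after turn(left): at (1,4), heading right
minimal: 2 command(s), checked below 2.

turn(left), turn(left)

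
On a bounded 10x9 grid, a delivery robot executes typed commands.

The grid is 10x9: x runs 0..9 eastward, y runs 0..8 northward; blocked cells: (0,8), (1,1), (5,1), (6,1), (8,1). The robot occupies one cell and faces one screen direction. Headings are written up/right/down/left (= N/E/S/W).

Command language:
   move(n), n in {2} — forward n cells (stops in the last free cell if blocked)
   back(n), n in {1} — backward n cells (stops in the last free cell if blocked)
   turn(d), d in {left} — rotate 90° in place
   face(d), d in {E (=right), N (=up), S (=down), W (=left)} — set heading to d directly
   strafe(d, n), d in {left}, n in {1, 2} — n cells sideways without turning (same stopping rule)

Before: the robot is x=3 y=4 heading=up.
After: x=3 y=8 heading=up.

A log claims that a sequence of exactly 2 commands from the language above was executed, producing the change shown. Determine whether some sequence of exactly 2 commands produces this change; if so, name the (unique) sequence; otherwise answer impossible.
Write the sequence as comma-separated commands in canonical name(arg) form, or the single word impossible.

key: still facing N at the end — nothing in the sequence rotates
from: x=3 y=4 heading=up
step 1 (move(2)): x=3 y=6 heading=up
step 2 (move(2)): x=3 y=8 heading=up
all 81 alternatives checked — unique.

move(2), move(2)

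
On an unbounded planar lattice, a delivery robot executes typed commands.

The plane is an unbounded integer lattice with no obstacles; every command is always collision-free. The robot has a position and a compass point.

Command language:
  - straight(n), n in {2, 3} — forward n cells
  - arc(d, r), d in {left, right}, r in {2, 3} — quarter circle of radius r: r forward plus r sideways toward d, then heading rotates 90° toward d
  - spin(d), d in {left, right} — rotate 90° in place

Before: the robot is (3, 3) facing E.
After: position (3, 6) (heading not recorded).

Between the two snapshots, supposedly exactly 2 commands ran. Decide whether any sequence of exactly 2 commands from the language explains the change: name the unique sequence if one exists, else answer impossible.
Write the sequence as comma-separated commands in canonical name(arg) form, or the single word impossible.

key: running straight(3) before spin(left) would end elsewhere — order is forced
t0: (3, 3) facing E
step 1 (spin(left)): (3, 3) facing N
step 2 (straight(3)): (3, 6) facing N
no other 2-command option fits: unique.

spin(left), straight(3)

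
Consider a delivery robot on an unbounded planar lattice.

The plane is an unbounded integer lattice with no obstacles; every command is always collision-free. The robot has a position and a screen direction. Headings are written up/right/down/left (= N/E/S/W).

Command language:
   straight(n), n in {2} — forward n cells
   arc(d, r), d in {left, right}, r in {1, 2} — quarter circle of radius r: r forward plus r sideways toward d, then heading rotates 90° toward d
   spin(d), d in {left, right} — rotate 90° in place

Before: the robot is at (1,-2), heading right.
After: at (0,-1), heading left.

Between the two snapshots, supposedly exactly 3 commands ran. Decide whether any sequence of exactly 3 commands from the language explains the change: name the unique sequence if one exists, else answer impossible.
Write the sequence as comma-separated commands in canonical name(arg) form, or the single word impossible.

arc(left, 1), spin(left), straight(2)

key: running straight(2) before arc(left, 1) would end elsewhere — order is forced
initial: at (1,-2), heading right
[1] after arc(left, 1): at (2,-1), heading up
[2] after spin(left): at (2,-1), heading left
[3] after straight(2): at (0,-1), heading left
no other 3-command option fits: unique.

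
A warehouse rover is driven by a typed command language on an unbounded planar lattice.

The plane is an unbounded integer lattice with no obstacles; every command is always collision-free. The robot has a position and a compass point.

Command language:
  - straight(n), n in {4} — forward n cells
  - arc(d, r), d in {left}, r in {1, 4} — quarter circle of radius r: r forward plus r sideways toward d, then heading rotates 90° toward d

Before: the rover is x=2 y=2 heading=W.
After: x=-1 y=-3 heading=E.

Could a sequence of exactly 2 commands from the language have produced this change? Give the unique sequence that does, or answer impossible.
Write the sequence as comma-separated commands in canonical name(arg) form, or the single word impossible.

arc(left, 4), arc(left, 1)

key: position moved to (-1,-3) AND the heading swung to E — translation plus rotation needed
from: x=2 y=2 heading=W
[1] after arc(left, 4): x=-2 y=-2 heading=S
[2] after arc(left, 1): x=-1 y=-3 heading=E
no other 2-command option fits: unique.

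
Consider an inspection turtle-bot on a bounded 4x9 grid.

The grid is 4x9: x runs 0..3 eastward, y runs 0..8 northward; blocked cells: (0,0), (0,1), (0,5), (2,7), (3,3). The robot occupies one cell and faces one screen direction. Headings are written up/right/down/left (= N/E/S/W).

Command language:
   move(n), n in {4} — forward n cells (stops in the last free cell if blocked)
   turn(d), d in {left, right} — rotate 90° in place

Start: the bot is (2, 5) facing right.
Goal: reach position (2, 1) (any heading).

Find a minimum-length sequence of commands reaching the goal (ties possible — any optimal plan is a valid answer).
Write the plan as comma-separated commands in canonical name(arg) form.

start: (2, 5) facing right
[1] after turn(right): (2, 5) facing down
[2] after move(4): (2, 1) facing down
no 1-step plan works, so 2 is optimal.

turn(right), move(4)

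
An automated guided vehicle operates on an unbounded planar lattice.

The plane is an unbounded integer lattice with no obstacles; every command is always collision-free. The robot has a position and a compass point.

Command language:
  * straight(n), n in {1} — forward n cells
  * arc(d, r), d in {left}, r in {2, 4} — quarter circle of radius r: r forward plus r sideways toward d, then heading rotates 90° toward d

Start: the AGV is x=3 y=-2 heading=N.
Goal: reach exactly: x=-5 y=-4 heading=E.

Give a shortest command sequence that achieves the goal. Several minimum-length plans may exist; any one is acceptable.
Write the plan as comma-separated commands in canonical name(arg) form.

start: x=3 y=-2 heading=N
step 1 (arc(left, 4)): x=-1 y=2 heading=W
step 2 (straight(1)): x=-2 y=2 heading=W
step 3 (straight(1)): x=-3 y=2 heading=W
step 4 (arc(left, 4)): x=-7 y=-2 heading=S
step 5 (arc(left, 2)): x=-5 y=-4 heading=E
minimal: 5 command(s), checked below 5.

arc(left, 4), straight(1), straight(1), arc(left, 4), arc(left, 2)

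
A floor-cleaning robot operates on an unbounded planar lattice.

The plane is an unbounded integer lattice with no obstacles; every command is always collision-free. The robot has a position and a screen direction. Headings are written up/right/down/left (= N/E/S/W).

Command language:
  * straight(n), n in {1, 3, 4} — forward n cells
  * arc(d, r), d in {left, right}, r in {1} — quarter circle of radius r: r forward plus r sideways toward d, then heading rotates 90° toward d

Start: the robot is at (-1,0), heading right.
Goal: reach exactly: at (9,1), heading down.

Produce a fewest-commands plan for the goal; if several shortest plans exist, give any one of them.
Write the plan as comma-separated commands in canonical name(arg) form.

straight(4), arc(left, 1), arc(right, 1), straight(3), arc(right, 1)

initial: at (-1,0), heading right
t=1 straight(4) ⇒ at (3,0), heading right
t=2 arc(left, 1) ⇒ at (4,1), heading up
t=3 arc(right, 1) ⇒ at (5,2), heading right
t=4 straight(3) ⇒ at (8,2), heading right
t=5 arc(right, 1) ⇒ at (9,1), heading down
no 4-step plan works, so 5 is optimal.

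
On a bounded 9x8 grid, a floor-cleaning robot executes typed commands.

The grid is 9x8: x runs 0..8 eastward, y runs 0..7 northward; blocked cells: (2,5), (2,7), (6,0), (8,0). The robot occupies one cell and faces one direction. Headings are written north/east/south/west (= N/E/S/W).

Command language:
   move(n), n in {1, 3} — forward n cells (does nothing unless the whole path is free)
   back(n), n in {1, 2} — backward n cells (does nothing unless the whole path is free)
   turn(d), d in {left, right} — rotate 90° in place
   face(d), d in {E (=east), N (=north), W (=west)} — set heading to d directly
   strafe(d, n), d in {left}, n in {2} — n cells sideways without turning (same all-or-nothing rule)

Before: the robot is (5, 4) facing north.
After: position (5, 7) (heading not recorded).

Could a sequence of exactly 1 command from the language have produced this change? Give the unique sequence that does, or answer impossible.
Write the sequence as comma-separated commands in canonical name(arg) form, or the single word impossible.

move(3)

start: (5, 4) facing north
t=1 move(3) ⇒ (5, 7) facing north
no other 1-command option fits: unique.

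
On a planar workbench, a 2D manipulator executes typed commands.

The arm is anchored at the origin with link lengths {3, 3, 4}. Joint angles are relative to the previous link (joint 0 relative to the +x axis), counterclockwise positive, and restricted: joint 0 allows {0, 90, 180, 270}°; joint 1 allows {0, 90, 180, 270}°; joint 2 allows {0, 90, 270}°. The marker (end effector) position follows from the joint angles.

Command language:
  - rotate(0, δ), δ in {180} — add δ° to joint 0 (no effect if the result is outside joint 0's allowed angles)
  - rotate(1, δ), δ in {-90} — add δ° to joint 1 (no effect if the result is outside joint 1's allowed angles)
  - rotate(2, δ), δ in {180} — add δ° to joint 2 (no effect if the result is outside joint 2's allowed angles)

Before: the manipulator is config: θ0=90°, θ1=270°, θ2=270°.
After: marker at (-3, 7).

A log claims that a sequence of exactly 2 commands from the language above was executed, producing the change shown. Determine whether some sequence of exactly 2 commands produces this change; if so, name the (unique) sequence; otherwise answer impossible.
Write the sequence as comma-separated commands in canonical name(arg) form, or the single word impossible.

rotate(1, -90), rotate(1, -90)

start: config: θ0=90°, θ1=270°, θ2=270°
1. rotate(1, -90) → config: θ0=90°, θ1=180°, θ2=270°
2. rotate(1, -90) → config: θ0=90°, θ1=90°, θ2=270°
no rival 2-sequence matches.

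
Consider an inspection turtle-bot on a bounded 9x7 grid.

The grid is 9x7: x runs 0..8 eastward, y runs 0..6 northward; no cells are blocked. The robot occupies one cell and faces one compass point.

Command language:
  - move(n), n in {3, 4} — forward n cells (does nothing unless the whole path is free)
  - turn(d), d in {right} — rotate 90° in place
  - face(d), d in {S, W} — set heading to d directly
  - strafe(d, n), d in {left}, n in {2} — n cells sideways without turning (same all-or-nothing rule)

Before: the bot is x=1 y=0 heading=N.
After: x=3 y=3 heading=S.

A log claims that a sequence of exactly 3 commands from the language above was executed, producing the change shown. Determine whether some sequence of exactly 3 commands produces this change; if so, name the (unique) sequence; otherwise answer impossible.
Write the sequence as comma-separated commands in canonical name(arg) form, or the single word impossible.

move(3), face(S), strafe(left, 2)

key: order matters: swapping move(3) and strafe(left, 2) lands elsewhere
start: x=1 y=0 heading=N
[1] after move(3): x=1 y=3 heading=N
[2] after face(S): x=1 y=3 heading=S
[3] after strafe(left, 2): x=3 y=3 heading=S
no other 3-command option fits: unique.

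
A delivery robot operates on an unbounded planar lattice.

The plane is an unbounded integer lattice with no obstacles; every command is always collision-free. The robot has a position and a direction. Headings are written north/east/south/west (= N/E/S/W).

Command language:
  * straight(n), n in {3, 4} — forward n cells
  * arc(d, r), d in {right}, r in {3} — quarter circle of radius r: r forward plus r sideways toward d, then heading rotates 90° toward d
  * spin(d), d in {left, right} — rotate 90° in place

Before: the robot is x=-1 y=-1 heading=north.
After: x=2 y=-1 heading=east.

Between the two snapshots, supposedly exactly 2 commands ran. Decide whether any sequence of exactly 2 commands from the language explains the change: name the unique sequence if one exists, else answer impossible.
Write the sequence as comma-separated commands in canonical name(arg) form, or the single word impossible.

spin(right), straight(3)

key: order matters: swapping spin(right) and straight(3) lands elsewhere
begin: x=-1 y=-1 heading=north
[1] after spin(right): x=-1 y=-1 heading=east
[2] after straight(3): x=2 y=-1 heading=east
no other 2-command option fits: unique.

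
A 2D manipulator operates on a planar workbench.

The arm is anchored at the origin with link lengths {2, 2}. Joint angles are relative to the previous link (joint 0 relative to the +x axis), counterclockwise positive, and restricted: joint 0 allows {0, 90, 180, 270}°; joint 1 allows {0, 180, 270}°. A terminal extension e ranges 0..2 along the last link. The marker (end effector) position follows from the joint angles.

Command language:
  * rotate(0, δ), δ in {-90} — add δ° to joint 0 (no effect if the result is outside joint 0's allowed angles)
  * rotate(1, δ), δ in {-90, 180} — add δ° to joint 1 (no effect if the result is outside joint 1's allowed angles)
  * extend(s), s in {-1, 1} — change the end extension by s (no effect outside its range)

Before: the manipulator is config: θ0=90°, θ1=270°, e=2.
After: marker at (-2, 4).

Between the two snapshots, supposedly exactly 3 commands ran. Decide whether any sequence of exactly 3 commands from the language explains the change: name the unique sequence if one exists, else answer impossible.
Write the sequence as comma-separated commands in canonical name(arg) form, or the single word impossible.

rotate(0, -90), rotate(0, -90), rotate(0, -90)

initial: config: θ0=90°, θ1=270°, e=2
[1] after rotate(0, -90): config: θ0=0°, θ1=270°, e=2
[2] after rotate(0, -90): config: θ0=270°, θ1=270°, e=2
[3] after rotate(0, -90): config: θ0=180°, θ1=270°, e=2
all 125 alternatives checked — unique.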